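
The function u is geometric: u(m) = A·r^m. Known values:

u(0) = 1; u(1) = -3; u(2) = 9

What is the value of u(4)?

Consecutive ratio: -3/1 = -3, and 9/(-3) = -3, so r = -3.
Then A·(-3)^0 = 1 gives A = 1, and u(m) = 1·(-3)^m.
u(4) = 1·(-3)^4 = 81.

81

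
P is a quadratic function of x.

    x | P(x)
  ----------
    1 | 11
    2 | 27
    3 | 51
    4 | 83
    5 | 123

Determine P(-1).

Write P(x) = ax² + bx + c; the 5 given values yield a linear system in the 3 coefficients.
Solving, P(x) = 4x² + 4x + 3.
Then P(-1) = 3.

3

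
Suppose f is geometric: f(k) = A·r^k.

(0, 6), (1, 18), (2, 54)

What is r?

3

Consecutive ratio: 18/6 = 3, and 54/18 = 3, so r = 3.
Then A·3^0 = 6 gives A = 6, and f(k) = 6·3^k.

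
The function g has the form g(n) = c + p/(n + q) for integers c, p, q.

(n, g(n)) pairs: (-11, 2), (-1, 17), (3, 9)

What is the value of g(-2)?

29

(g(n) − c)(n + q) = p for each data point; the three points give a linear system in c and q, then p follows.
Solving: c = 5, q = 3, p = 24, so g(n) = 5 + 24/(n + 3).
Then g(-2) = 5 + 24/1 = 29.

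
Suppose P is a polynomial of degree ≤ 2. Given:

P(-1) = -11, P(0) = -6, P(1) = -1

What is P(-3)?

-21

First differences: 5, 5.
Level-1 differences are constant, so P has degree 1.
Fitting a degree-1 polynomial gives P(x) = 5x - 6.
Then P(-3) = -21.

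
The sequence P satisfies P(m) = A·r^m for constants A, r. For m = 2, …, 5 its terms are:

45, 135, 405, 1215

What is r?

3

Consecutive ratio: 135/45 = 3, and 405/135 = 3, so r = 3.
Then A·3^2 = 45 gives A = 5, and P(m) = 5·3^m.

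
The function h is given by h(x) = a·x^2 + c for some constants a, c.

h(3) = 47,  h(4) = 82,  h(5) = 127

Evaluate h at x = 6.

182

From h(3) = 47 and h(4) = 82: 9a + c = 47 and 16a + c = 82.
Subtracting: 7a = 35, so a = 5; then c = 47 − 5·9 = 2.
So h(x) = 5x² + 2, and h(6) = 182.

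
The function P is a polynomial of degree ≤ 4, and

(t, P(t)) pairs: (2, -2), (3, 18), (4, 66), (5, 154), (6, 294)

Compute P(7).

498

First differences: 20, 48, 88, 140. Second differences: 28, 40, 52. Third differences: 12, 12.
Level-3 differences are constant, so P has degree 3.
Fitting a degree-3 polynomial gives P(t) = 2t³ - 4t² + 2t - 6.
Then P(7) = 498.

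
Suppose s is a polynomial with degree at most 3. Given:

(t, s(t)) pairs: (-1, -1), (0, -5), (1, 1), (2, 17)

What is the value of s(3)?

First differences: -4, 6, 16. Second differences: 10, 10.
Level-2 differences are constant, so s has degree 2.
Extending the table by one column gives the next first difference 26, so s(3) = 17 + 26 = 43.

43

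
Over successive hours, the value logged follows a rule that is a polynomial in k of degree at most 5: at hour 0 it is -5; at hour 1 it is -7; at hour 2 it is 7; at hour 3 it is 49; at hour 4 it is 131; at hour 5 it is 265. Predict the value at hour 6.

Write the value at k as f(k).
First differences: -2, 14, 42, 82, 134. Second differences: 16, 28, 40, 52. Third differences: 12, 12, 12.
Level-3 differences are constant, so f has degree 3.
Fitting a degree-3 polynomial gives f(k) = 2k³ + 2k² - 6k - 5.
Then f(6) = 463.

463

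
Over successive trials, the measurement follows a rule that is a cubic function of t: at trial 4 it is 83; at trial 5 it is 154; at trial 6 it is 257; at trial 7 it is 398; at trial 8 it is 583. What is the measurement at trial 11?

1462

Write the value at t as Q(t).
First differences: 71, 103, 141, 185. Second differences: 32, 38, 44. Third differences: 6, 6.
Level-3 differences are constant, so Q has degree 3.
Fitting a degree-3 polynomial gives Q(t) = t³ + t² + t - 1.
Then Q(11) = 1462.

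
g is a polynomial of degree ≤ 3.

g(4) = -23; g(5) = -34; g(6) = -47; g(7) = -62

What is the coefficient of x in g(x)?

First differences: -11, -13, -15. Second differences: -2, -2.
Level-2 differences are constant, so g has degree 2.
Fitting a degree-2 polynomial gives g(x) = -x² - 2x + 1.
The coefficient of x is -2.

-2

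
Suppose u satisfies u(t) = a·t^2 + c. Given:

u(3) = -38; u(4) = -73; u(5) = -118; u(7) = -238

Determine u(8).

-313

From u(3) = -38 and u(4) = -73: 9a + c = -38 and 16a + c = -73.
Subtracting: 7a = -35, so a = -5; then c = -38 − (-5)·9 = 7.
So u(t) = -5t² + 7, and u(8) = -313.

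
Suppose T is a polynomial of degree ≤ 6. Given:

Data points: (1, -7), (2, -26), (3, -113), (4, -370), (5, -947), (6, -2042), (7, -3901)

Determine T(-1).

First differences: -19, -87, -257, -577, -1095, -1859. Second differences: -68, -170, -320, -518, -764. Third differences: -102, -150, -198, -246. Fourth differences: -48, -48, -48.
Level-4 differences are constant, so T has degree 4.
Fitting a degree-4 polynomial gives T(t) = -2t^4 + 3t³ - 2t² - 4t - 2.
Then T(-1) = -5.

-5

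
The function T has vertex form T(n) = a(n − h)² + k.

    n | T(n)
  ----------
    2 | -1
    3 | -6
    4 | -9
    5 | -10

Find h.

First differences -5, -3, -1; second difference 2 = 2a, so a = 1.
Expanding, the n-coefficient is −2ah = -2h; matching it to the data gives h = 5, and then k = -10.
So T(n) = 1(n − 5)² − 10.
Hence h = 5.

5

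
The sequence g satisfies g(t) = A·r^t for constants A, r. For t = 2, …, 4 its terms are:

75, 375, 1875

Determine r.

Consecutive ratio: 375/75 = 5, and 1875/375 = 5, so r = 5.
Then A·5^2 = 75 gives A = 3, and g(t) = 3·5^t.

5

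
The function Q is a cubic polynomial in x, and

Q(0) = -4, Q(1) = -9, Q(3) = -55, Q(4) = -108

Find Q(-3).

11

Write Q(x) = ax³ + bx² + cx + d; the 4 given values yield a linear system in the 4 coefficients.
Solving, Q(x) = -x³ - 2x² - 2x - 4.
Then Q(-3) = 11.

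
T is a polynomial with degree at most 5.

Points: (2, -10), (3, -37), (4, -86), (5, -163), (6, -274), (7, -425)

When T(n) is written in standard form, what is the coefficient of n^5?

0

Write T(n) = an^5 + bn^4 + cn³ + dn² + en + p; the 6 given values yield a linear system in the 6 coefficients.
Solving, the top 2 coefficients vanish, and T(n) = -n³ - 2n² + 2n + 2.
The coefficient of n^5 is 0.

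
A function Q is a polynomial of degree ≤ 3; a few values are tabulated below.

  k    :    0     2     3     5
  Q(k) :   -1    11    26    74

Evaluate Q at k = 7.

Write Q(k) = ak³ + bk² + ck + d; the 4 given values yield a linear system in the 4 coefficients.
Solving, the leading coefficient vanishes, and Q(k) = 3k² - 1.
Then Q(7) = 146.

146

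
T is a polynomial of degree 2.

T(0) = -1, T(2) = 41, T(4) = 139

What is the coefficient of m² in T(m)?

Write T(m) = am² + bm + c; the 3 given values yield a linear system in the 3 coefficients.
Solving, T(m) = 7m² + 7m - 1.
The coefficient of m² is 7.

7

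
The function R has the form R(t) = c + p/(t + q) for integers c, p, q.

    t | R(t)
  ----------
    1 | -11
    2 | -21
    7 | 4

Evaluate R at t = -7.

(R(t) − c)(t + q) = p for each data point; the three points give a linear system in c and q, then p follows.
Solving: c = -1, q = -3, p = 20, so R(t) = -1 + 20/(t − 3).
Then R(-7) = -1 + 20/(-10) = -3.

-3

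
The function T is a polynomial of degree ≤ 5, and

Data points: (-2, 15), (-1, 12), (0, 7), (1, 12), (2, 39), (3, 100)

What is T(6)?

Write T(n) = an^5 + bn^4 + cn³ + dn² + en + p; the 6 given values yield a linear system in the 6 coefficients.
Solving, the top 2 coefficients vanish, and T(n) = 2n³ + 5n² - 2n + 7.
Then T(6) = 607.

607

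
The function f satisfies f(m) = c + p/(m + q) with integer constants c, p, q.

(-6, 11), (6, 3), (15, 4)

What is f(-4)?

23

(f(m) − c)(m + q) = p for each data point; the three points give a linear system in c and q, then p follows.
Solving: c = 5, q = 3, p = -18, so f(m) = 5 − 18/(m + 3).
Then f(-4) = 5 − 18/(-1) = 23.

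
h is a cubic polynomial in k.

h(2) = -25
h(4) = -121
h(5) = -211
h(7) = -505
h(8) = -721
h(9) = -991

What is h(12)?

-2185

Write h(k) = ak³ + bk² + ck + d; the 6 given values yield a linear system in the 4 coefficients.
Solving, h(k) = -k³ - 3k² - 2k - 1.
Then h(12) = -2185.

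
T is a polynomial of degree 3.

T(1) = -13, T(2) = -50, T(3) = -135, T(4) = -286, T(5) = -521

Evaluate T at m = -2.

-10

First differences: -37, -85, -151, -235. Second differences: -48, -66, -84. Third differences: -18, -18.
Level-3 differences are constant, so T has degree 3.
Fitting a degree-3 polynomial gives T(m) = -3m³ - 6m² + 2m - 6.
Then T(-2) = -10.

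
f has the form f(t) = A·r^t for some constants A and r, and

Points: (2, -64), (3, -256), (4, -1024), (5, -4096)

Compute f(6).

Consecutive ratio: -256/(-64) = 4, and -1024/(-256) = 4, so r = 4.
Then A·4^2 = -64 gives A = -4, and f(t) = -4·4^t.
f(6) = -4·4^6 = -16384.

-16384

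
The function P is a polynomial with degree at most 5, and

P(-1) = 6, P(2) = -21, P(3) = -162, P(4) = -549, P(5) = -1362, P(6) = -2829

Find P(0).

3

Write P(x) = ax^5 + bx^4 + cx³ + dx² + ex + p; the 6 given values yield a linear system in the 6 coefficients.
Solving, the leading coefficient vanishes, and P(x) = -2x^4 - 2x³ + 5x² + 2x + 3.
Then P(0) = 3.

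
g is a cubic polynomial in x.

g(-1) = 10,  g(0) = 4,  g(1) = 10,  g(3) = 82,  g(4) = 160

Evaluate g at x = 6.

430

Write g(x) = ax³ + bx² + cx + d; the 5 given values yield a linear system in the 4 coefficients.
Solving, g(x) = x³ + 6x² - x + 4.
Then g(6) = 430.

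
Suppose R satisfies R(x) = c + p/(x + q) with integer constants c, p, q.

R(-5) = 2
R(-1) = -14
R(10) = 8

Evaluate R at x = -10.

(R(x) − c)(x + q) = p for each data point; the three points give a linear system in c and q, then p follows.
Solving: c = 6, q = 0, p = 20, so R(x) = 6 + 20/(x + 0).
Then R(-10) = 6 + 20/(-10) = 4.

4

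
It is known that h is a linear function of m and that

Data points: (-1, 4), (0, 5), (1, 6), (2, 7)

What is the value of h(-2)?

Write h(m) = am + b; the 4 given values yield a linear system in the 2 coefficients.
Solving, h(m) = m + 5.
Then h(-2) = 3.

3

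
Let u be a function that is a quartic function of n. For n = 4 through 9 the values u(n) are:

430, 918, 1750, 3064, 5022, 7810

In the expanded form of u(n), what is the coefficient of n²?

Write u(n) = an^4 + bn³ + cn² + dn + e; the 6 given values yield a linear system in the 5 coefficients.
Solving, u(n) = n^4 + n³ + 6n² + 4n - 2.
The coefficient of n² is 6.

6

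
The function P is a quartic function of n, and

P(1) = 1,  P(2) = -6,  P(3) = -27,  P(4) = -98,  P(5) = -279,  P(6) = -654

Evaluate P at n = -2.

-62

First differences: -7, -21, -71, -181, -375. Second differences: -14, -50, -110, -194. Third differences: -36, -60, -84. Fourth differences: -24, -24.
Level-4 differences are constant, so P has degree 4.
Fitting a degree-4 polynomial gives P(n) = -n^4 + 4n³ - 6n² - 2n + 6.
Then P(-2) = -62.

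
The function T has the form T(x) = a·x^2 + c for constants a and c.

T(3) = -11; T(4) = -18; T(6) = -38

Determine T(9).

-83

From T(3) = -11 and T(4) = -18: 9a + c = -11 and 16a + c = -18.
Subtracting: 7a = -7, so a = -1; then c = -11 − (-1)·9 = -2.
So T(x) = -1x² − 2, and T(9) = -83.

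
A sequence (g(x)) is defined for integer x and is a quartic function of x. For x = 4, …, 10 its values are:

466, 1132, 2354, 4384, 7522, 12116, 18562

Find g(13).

First differences: 666, 1222, 2030, 3138, 4594, 6446. Second differences: 556, 808, 1108, 1456, 1852. Third differences: 252, 300, 348, 396. Fourth differences: 48, 48, 48.
Level-4 differences are constant, so g has degree 4.
Fitting a degree-4 polynomial gives g(x) = 2x^4 - 2x³ + 6x² - 4x + 2.
Then g(13) = 53692.

53692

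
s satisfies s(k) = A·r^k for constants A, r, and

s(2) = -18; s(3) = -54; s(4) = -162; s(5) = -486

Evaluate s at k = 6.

Consecutive ratio: -54/(-18) = 3, and -162/(-54) = 3, so r = 3.
Then A·3^2 = -18 gives A = -2, and s(k) = -2·3^k.
s(6) = -2·3^6 = -1458.

-1458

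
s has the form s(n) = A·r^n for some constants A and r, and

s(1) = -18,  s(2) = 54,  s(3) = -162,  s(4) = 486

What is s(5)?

Consecutive ratio: 54/(-18) = -3, and -162/54 = -3, so r = -3.
Then A·(-3)^1 = -18 gives A = 6, and s(n) = 6·(-3)^n.
s(5) = 6·(-3)^5 = -1458.

-1458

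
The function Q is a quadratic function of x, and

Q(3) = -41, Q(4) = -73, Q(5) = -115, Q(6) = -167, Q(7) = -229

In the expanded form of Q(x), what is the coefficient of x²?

-5

Write Q(x) = ax² + bx + c; the 5 given values yield a linear system in the 3 coefficients.
Solving, Q(x) = -5x² + 3x - 5.
The coefficient of x² is -5.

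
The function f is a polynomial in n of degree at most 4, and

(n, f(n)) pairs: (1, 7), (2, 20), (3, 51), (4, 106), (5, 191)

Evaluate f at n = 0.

6

Write f(n) = an^4 + bn³ + cn² + dn + e; the 5 given values yield a linear system in the 5 coefficients.
Solving, the leading coefficient vanishes, and f(n) = n³ + 3n² - 3n + 6.
Then f(0) = 6.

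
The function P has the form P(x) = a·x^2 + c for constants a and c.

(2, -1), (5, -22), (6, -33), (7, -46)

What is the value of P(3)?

From P(2) = -1 and P(5) = -22: 4a + c = -1 and 25a + c = -22.
Subtracting: 21a = -21, so a = -1; then c = -1 − (-1)·4 = 3.
So P(x) = -1x² + 3, and P(3) = -6.

-6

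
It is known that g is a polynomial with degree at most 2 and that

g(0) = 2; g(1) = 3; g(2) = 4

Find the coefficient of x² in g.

First differences: 1, 1.
Level-1 differences are constant, so g has degree 1.
Fitting a degree-1 polynomial gives g(x) = x + 2.
The coefficient of x² is 0.

0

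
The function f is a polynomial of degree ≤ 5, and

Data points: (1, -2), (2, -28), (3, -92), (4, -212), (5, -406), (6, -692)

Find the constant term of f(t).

First differences: -26, -64, -120, -194, -286. Second differences: -38, -56, -74, -92. Third differences: -18, -18, -18.
Level-3 differences are constant, so f has degree 3.
Fitting a degree-3 polynomial gives f(t) = -3t³ - t² - 2t + 4.
The constant term is f(0) = 4.

4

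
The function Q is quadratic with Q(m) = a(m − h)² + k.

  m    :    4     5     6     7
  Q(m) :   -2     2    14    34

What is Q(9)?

98

First differences 4, 12, 20; second difference 8 = 2a, so a = 4.
Expanding, the m-coefficient is −2ah = -8h; matching it to the data gives h = 4, and then k = -2.
So Q(m) = 4(m − 4)² − 2.
Q(9) = 4·5² − 2 = 98.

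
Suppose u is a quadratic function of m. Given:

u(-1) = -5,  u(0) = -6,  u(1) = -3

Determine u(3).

Write u(m) = am² + bm + c; the 3 given values yield a linear system in the 3 coefficients.
Solving, u(m) = 2m² + m - 6.
Then u(3) = 15.

15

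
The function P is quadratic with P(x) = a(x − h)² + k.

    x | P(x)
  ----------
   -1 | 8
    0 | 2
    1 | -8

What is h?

First differences -6, -10; second difference -4 = 2a, so a = -2.
Expanding, the x-coefficient is −2ah = 4h; matching it to the data gives h = -2, and then k = 10.
So P(x) = -2(x + 2)² + 10.
Hence h = -2.

-2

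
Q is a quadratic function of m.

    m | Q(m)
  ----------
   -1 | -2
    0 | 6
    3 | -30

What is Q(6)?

Write Q(m) = am² + bm + c; the 3 given values yield a linear system in the 3 coefficients.
Solving, Q(m) = -5m² + 3m + 6.
Then Q(6) = -156.

-156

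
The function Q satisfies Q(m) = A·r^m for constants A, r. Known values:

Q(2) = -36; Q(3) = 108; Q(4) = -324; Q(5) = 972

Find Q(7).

8748

Consecutive ratio: 108/(-36) = -3, and -324/108 = -3, so r = -3.
Then A·(-3)^2 = -36 gives A = -4, and Q(m) = -4·(-3)^m.
Q(7) = -4·(-3)^7 = 8748.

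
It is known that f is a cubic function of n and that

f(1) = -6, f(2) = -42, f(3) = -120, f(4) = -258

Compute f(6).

Write f(n) = an³ + bn² + cn + d; the 4 given values yield a linear system in the 4 coefficients.
Solving, f(n) = -3n³ - 3n² - 6n + 6.
Then f(6) = -786.

-786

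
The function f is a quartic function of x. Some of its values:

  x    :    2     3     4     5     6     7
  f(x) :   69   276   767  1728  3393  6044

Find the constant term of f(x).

Write f(x) = ax^4 + bx³ + cx² + dx + e; the 6 given values yield a linear system in the 5 coefficients.
Solving, f(x) = 2x^4 + 3x³ + 5x² - 5x + 3.
The constant term is f(0) = 3.

3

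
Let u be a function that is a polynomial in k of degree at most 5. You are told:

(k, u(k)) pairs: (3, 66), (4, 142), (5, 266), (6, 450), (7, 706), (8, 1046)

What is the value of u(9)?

Write u(k) = ak^5 + bk^4 + ck³ + dk² + ek + p; the 6 given values yield a linear system in the 6 coefficients.
Solving, the top 2 coefficients vanish, and u(k) = 2k³ + 2k + 6.
Then u(9) = 1482.

1482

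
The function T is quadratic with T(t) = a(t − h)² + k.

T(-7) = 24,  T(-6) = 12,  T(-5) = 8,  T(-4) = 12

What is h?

-5

First differences -12, -4, 4; second difference 8 = 2a, so a = 4.
Expanding, the t-coefficient is −2ah = -8h; matching it to the data gives h = -5, and then k = 8.
So T(t) = 4(t + 5)² + 8.
Hence h = -5.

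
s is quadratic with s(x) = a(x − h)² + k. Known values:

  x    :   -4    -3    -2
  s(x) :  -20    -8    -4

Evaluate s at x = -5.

-40

First differences 12, 4; second difference -8 = 2a, so a = -4.
Expanding, the x-coefficient is −2ah = 8h; matching it to the data gives h = -2, and then k = -4.
So s(x) = -4(x + 2)² − 4.
s(-5) = -4·(-3)² − 4 = -40.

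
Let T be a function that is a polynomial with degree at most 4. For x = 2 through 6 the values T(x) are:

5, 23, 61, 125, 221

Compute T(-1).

11

First differences: 18, 38, 64, 96. Second differences: 20, 26, 32. Third differences: 6, 6.
Level-3 differences are constant, so T has degree 3.
Fitting a degree-3 polynomial gives T(x) = x³ + x² - 6x + 5.
Then T(-1) = 11.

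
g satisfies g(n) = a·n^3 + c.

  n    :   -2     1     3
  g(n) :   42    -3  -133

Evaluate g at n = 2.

From g(-2) = 42 and g(1) = -3: -8a + c = 42 and 1a + c = -3.
Subtracting: 9a = -45, so a = -5; then c = 42 − (-5)·(-8) = 2.
So g(n) = -5n³ + 2, and g(2) = -38.

-38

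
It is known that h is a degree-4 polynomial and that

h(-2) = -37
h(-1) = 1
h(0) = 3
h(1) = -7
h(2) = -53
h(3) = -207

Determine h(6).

-2757

First differences: 38, 2, -10, -46, -154. Second differences: -36, -12, -36, -108. Third differences: 24, -24, -72. Fourth differences: -48, -48.
Level-4 differences are constant, so h has degree 4.
Fitting a degree-4 polynomial gives h(x) = -2x^4 - 4x² - 4x + 3.
Then h(6) = -2757.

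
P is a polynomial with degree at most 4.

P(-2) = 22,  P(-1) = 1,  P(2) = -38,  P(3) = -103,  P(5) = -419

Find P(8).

Write P(k) = ak^4 + bk³ + ck² + dk + e; the 5 given values yield a linear system in the 5 coefficients.
Solving, the leading coefficient vanishes, and P(k) = -3k³ - k² - 3k - 4.
Then P(8) = -1628.

-1628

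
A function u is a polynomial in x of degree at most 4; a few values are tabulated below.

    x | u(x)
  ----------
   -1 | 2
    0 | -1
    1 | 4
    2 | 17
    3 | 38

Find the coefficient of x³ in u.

0

Write u(x) = ax^4 + bx³ + cx² + dx + e; the 5 given values yield a linear system in the 5 coefficients.
Solving, the top 2 coefficients vanish, and u(x) = 4x² + x - 1.
The coefficient of x³ is 0.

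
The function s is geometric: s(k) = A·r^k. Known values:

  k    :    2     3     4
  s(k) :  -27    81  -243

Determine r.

-3

Consecutive ratio: 81/(-27) = -3, and -243/81 = -3, so r = -3.
Then A·(-3)^2 = -27 gives A = -3, and s(k) = -3·(-3)^k.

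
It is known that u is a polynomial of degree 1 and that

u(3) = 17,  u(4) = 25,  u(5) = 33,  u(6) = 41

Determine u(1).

1

Write u(k) = ak + b; the 4 given values yield a linear system in the 2 coefficients.
Solving, u(k) = 8k - 7.
Then u(1) = 1.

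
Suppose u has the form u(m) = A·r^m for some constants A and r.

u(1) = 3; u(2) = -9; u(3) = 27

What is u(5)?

Consecutive ratio: -9/3 = -3, and 27/(-9) = -3, so r = -3.
Then A·(-3)^1 = 3 gives A = -1, and u(m) = -1·(-3)^m.
u(5) = -1·(-3)^5 = 243.

243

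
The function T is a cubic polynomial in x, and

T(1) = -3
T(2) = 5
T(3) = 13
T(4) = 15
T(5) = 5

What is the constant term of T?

First differences: 8, 8, 2, -10. Second differences: 0, -6, -12. Third differences: -6, -6.
Level-3 differences are constant, so T has degree 3.
Fitting a degree-3 polynomial gives T(x) = -x³ + 6x² - 3x - 5.
The constant term is T(0) = -5.

-5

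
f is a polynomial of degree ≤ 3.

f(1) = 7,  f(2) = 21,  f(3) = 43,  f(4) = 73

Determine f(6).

First differences: 14, 22, 30. Second differences: 8, 8.
Level-2 differences are constant, so f has degree 2.
Fitting a degree-2 polynomial gives f(x) = 4x² + 2x + 1.
Then f(6) = 157.

157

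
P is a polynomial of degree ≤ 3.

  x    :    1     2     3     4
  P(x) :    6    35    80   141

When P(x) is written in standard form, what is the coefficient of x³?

First differences: 29, 45, 61. Second differences: 16, 16.
Level-2 differences are constant, so P has degree 2.
Fitting a degree-2 polynomial gives P(x) = 8x² + 5x - 7.
The coefficient of x³ is 0.

0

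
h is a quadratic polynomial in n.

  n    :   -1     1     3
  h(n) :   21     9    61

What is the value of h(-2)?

51

Write h(n) = an² + bn + c; the 3 given values yield a linear system in the 3 coefficients.
Solving, h(n) = 8n² - 6n + 7.
Then h(-2) = 51.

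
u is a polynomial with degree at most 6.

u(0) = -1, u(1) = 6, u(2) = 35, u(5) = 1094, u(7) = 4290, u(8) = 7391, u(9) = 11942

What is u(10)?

Write u(k) = ak^6 + bk^5 + ck^4 + dk³ + ek² + pk + q; the 7 given values yield a linear system in the 7 coefficients.
Solving, the top 2 coefficients vanish, and u(k) = 2k^4 - 2k³ + 3k² + 4k - 1.
Then u(10) = 18339.

18339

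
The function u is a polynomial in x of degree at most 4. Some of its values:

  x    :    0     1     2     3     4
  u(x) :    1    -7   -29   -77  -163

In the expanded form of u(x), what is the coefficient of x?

First differences: -8, -22, -48, -86. Second differences: -14, -26, -38. Third differences: -12, -12.
Level-3 differences are constant, so u has degree 3.
Fitting a degree-3 polynomial gives u(x) = -2x³ - x² - 5x + 1.
The coefficient of x is -5.

-5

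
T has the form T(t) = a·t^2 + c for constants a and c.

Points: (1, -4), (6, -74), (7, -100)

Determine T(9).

-164

From T(1) = -4 and T(6) = -74: 1a + c = -4 and 36a + c = -74.
Subtracting: 35a = -70, so a = -2; then c = -4 − (-2)·1 = -2.
So T(t) = -2t² − 2, and T(9) = -164.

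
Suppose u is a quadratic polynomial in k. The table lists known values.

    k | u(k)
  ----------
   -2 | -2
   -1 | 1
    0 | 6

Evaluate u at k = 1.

Write u(k) = ak² + bk + c; the 3 given values yield a linear system in the 3 coefficients.
Solving, u(k) = k² + 6k + 6.
Then u(1) = 13.

13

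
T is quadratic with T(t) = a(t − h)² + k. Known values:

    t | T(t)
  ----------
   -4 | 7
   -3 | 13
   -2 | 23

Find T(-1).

First differences 6, 10; second difference 4 = 2a, so a = 2.
Expanding, the t-coefficient is −2ah = -4h; matching it to the data gives h = -5, and then k = 5.
So T(t) = 2(t + 5)² + 5.
T(-1) = 2·4² + 5 = 37.

37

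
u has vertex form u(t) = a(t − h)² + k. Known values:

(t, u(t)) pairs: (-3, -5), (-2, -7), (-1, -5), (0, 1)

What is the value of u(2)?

25

First differences -2, 2, 6; second difference 4 = 2a, so a = 2.
Expanding, the t-coefficient is −2ah = -4h; matching it to the data gives h = -2, and then k = -7.
So u(t) = 2(t + 2)² − 7.
u(2) = 2·4² − 7 = 25.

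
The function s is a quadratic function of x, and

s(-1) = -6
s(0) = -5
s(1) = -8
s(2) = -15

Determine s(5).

Write s(x) = ax² + bx + c; the 4 given values yield a linear system in the 3 coefficients.
Solving, s(x) = -2x² - x - 5.
Then s(5) = -60.

-60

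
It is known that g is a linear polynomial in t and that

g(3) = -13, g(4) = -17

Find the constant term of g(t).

Write g(t) = at + b; the 2 given values yield a linear system in the 2 coefficients.
Solving, g(t) = -4t - 1.
The constant term is g(0) = -1.

-1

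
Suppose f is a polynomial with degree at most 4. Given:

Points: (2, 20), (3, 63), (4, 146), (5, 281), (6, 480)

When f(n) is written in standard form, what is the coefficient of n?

-5

Write f(n) = an^4 + bn³ + cn² + dn + e; the 5 given values yield a linear system in the 5 coefficients.
Solving, the leading coefficient vanishes, and f(n) = 2n³ + 2n² - 5n + 6.
The coefficient of n is -5.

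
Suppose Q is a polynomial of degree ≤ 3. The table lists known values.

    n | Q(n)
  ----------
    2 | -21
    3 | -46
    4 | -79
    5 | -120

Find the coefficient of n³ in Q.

Write Q(n) = an³ + bn² + cn + d; the 4 given values yield a linear system in the 4 coefficients.
Solving, the leading coefficient vanishes, and Q(n) = -4n² - 5n + 5.
The coefficient of n³ is 0.

0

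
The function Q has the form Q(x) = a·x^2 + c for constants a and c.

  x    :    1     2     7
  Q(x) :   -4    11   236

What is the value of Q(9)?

From Q(1) = -4 and Q(2) = 11: 1a + c = -4 and 4a + c = 11.
Subtracting: 3a = 15, so a = 5; then c = -4 − 5·1 = -9.
So Q(x) = 5x² − 9, and Q(9) = 396.

396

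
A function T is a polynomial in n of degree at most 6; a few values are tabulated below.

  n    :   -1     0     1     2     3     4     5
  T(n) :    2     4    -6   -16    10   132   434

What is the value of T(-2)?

0

Write T(n) = an^6 + bn^5 + cn^4 + dn³ + en² + pn + q; the 7 given values yield a linear system in the 7 coefficients.
Solving, the top 2 coefficients vanish, and T(n) = n^4 - 7n² - 4n + 4.
Then T(-2) = 0.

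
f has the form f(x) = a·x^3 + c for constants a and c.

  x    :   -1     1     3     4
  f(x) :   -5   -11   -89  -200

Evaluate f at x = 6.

From f(-1) = -5 and f(1) = -11: -1a + c = -5 and 1a + c = -11.
Subtracting: 2a = -6, so a = -3; then c = -5 − (-3)·(-1) = -8.
So f(x) = -3x³ − 8, and f(6) = -656.

-656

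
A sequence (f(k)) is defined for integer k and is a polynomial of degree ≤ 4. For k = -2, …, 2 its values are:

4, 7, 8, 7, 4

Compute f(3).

-1

Write f(k) = ak^4 + bk³ + ck² + dk + e; the 5 given values yield a linear system in the 5 coefficients.
Solving, the top 2 coefficients vanish, and f(k) = -k² + 8.
Then f(3) = -1.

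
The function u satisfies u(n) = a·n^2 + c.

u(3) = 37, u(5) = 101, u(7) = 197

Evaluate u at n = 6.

From u(3) = 37 and u(5) = 101: 9a + c = 37 and 25a + c = 101.
Subtracting: 16a = 64, so a = 4; then c = 37 − 4·9 = 1.
So u(n) = 4n² + 1, and u(6) = 145.

145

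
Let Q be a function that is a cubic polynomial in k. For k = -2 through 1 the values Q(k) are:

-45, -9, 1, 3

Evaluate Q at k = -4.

Write Q(k) = ak³ + bk² + ck + d; the 4 given values yield a linear system in the 4 coefficients.
Solving, Q(k) = 3k³ - 4k² + 3k + 1.
Then Q(-4) = -267.

-267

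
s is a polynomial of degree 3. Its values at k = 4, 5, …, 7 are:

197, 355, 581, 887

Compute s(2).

Write s(k) = ak³ + bk² + ck + d; the 4 given values yield a linear system in the 4 coefficients.
Solving, s(k) = 2k³ + 4k² + 5.
Then s(2) = 37.

37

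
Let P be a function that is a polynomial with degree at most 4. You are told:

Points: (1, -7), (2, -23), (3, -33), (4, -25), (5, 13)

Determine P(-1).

First differences: -16, -10, 8, 38. Second differences: 6, 18, 30. Third differences: 12, 12.
Level-3 differences are constant, so P has degree 3.
Fitting a degree-3 polynomial gives P(n) = 2n³ - 9n² - 3n + 3.
Then P(-1) = -5.

-5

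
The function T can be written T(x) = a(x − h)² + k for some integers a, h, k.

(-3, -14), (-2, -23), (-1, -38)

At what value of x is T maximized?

First differences -9, -15; second difference -6 = 2a, so a = -3.
Expanding, the x-coefficient is −2ah = 6h; matching it to the data gives h = -4, and then k = -11.
So T(x) = -3(x + 4)² − 11.
Hence h = -4.

-4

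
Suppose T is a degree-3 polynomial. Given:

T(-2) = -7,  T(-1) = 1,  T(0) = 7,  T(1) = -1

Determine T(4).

Write T(x) = ax³ + bx² + cx + d; the 4 given values yield a linear system in the 4 coefficients.
Solving, T(x) = -2x³ - 7x² + x + 7.
Then T(4) = -229.

-229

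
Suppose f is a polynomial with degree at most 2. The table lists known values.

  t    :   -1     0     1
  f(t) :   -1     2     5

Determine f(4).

14

First differences: 3, 3.
Level-1 differences are constant, so f has degree 1.
Fitting a degree-1 polynomial gives f(t) = 3t + 2.
Then f(4) = 14.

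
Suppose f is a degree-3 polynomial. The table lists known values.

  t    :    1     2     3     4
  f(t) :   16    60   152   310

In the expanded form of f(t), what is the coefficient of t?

5

Write f(t) = at³ + bt² + ct + d; the 4 given values yield a linear system in the 4 coefficients.
Solving, f(t) = 3t³ + 6t² + 5t + 2.
The coefficient of t is 5.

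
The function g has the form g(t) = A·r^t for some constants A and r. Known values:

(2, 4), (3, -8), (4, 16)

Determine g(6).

64

Consecutive ratio: -8/4 = -2, and 16/(-8) = -2, so r = -2.
Then A·(-2)^2 = 4 gives A = 1, and g(t) = 1·(-2)^t.
g(6) = 1·(-2)^6 = 64.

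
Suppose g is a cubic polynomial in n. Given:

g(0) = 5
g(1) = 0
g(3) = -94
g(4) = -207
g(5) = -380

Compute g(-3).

-4

Write g(n) = an³ + bn² + cn + d; the 5 given values yield a linear system in the 4 coefficients.
Solving, g(n) = -2n³ - 6n² + 3n + 5.
Then g(-3) = -4.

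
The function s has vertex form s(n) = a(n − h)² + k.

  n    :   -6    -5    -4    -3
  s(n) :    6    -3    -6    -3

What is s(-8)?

First differences -9, -3, 3; second difference 6 = 2a, so a = 3.
Expanding, the n-coefficient is −2ah = -6h; matching it to the data gives h = -4, and then k = -6.
So s(n) = 3(n + 4)² − 6.
s(-8) = 3·(-4)² − 6 = 42.

42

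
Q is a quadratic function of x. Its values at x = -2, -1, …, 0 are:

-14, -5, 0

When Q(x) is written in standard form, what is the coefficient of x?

3

Write Q(x) = ax² + bx + c; the 3 given values yield a linear system in the 3 coefficients.
Solving, Q(x) = -2x² + 3x.
The coefficient of x is 3.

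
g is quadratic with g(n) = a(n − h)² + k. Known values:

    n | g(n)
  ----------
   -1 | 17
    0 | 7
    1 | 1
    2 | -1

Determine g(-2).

31

First differences -10, -6, -2; second difference 4 = 2a, so a = 2.
Expanding, the n-coefficient is −2ah = -4h; matching it to the data gives h = 2, and then k = -1.
So g(n) = 2(n − 2)² − 1.
g(-2) = 2·(-4)² − 1 = 31.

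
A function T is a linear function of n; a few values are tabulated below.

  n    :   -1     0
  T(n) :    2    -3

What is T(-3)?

Write T(n) = an + b; the 2 given values yield a linear system in the 2 coefficients.
Solving, T(n) = -5n - 3.
Then T(-3) = 12.

12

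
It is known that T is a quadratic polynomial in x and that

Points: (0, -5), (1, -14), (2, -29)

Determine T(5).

-110

Write T(x) = ax² + bx + c; the 3 given values yield a linear system in the 3 coefficients.
Solving, T(x) = -3x² - 6x - 5.
Then T(5) = -110.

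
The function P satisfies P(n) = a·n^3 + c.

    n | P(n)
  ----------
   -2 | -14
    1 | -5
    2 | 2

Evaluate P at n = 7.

From P(-2) = -14 and P(1) = -5: -8a + c = -14 and 1a + c = -5.
Subtracting: 9a = 9, so a = 1; then c = -14 − 1·(-8) = -6.
So P(n) = 1n³ − 6, and P(7) = 337.

337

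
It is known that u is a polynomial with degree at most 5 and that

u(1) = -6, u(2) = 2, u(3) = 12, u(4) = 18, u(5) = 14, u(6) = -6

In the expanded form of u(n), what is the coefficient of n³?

Write u(n) = an^5 + bn^4 + cn³ + dn² + en + p; the 6 given values yield a linear system in the 6 coefficients.
Solving, the top 2 coefficients vanish, and u(n) = -n³ + 7n² - 6n - 6.
The coefficient of n³ is -1.

-1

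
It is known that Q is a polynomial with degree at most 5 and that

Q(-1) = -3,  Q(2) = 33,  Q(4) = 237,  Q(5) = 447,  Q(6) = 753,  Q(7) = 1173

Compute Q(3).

105

Write Q(t) = at^5 + bt^4 + ct³ + dt² + et + p; the 6 given values yield a linear system in the 6 coefficients.
Solving, the top 2 coefficients vanish, and Q(t) = 3t³ + 3t² - 3.
Then Q(3) = 105.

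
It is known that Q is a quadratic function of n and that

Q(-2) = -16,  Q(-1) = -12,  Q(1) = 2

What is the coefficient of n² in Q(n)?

1

Write Q(n) = an² + bn + c; the 3 given values yield a linear system in the 3 coefficients.
Solving, Q(n) = n² + 7n - 6.
The coefficient of n² is 1.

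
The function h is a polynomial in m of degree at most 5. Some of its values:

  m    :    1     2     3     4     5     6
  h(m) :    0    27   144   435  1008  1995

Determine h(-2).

First differences: 27, 117, 291, 573, 987. Second differences: 90, 174, 282, 414. Third differences: 84, 108, 132. Fourth differences: 24, 24.
Level-4 differences are constant, so h has degree 4.
Fitting a degree-4 polynomial gives h(m) = m^4 + 4m³ - 4m² - 4m + 3.
Then h(-2) = -21.

-21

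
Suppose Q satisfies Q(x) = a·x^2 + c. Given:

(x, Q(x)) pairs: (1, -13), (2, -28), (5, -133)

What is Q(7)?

From Q(1) = -13 and Q(2) = -28: 1a + c = -13 and 4a + c = -28.
Subtracting: 3a = -15, so a = -5; then c = -13 − (-5)·1 = -8.
So Q(x) = -5x² − 8, and Q(7) = -253.

-253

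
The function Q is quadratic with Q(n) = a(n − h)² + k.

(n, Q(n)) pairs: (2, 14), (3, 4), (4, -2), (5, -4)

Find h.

First differences -10, -6, -2; second difference 4 = 2a, so a = 2.
Expanding, the n-coefficient is −2ah = -4h; matching it to the data gives h = 5, and then k = -4.
So Q(n) = 2(n − 5)² − 4.
Hence h = 5.

5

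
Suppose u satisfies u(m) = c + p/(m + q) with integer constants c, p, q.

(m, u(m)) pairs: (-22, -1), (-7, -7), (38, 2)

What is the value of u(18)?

(u(m) − c)(m + q) = p for each data point; the three points give a linear system in c and q, then p follows.
Solving: c = 1, q = 2, p = 40, so u(m) = 1 + 40/(m + 2).
Then u(18) = 1 + 40/20 = 3.

3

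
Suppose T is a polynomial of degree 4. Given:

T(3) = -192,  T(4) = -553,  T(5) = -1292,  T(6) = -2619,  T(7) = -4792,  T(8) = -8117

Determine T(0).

3

First differences: -361, -739, -1327, -2173, -3325. Second differences: -378, -588, -846, -1152. Third differences: -210, -258, -306. Fourth differences: -48, -48.
Level-4 differences are constant, so T has degree 4.
Fitting a degree-4 polynomial gives T(m) = -2m^4 + m³ - 7m² + m + 3.
Then T(0) = 3.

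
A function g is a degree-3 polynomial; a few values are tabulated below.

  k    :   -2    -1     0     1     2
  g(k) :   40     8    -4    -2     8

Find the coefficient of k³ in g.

-1

First differences: -32, -12, 2, 10. Second differences: 20, 14, 8. Third differences: -6, -6.
Level-3 differences are constant, so g has degree 3.
Fitting a degree-3 polynomial gives g(k) = -k³ + 7k² - 4k - 4.
The coefficient of k³ is -1.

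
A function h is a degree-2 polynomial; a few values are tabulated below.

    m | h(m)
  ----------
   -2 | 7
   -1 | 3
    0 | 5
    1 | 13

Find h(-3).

17

Write h(m) = am² + bm + c; the 4 given values yield a linear system in the 3 coefficients.
Solving, h(m) = 3m² + 5m + 5.
Then h(-3) = 17.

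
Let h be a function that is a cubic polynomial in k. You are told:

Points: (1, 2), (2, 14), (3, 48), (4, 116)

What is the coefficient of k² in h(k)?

Write h(k) = ak³ + bk² + ck + d; the 4 given values yield a linear system in the 4 coefficients.
Solving, h(k) = 2k³ - k² + k.
The coefficient of k² is -1.

-1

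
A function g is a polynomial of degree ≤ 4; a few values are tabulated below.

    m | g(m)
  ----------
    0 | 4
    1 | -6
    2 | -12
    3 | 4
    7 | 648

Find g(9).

1570

Write g(m) = am^4 + bm³ + cm² + dm + e; the 5 given values yield a linear system in the 5 coefficients.
Solving, the leading coefficient vanishes, and g(m) = 3m³ - 7m² - 6m + 4.
Then g(9) = 1570.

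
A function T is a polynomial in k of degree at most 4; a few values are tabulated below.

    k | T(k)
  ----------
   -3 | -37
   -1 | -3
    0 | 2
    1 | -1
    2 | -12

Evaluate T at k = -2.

Write T(k) = ak^4 + bk³ + ck² + dk + e; the 5 given values yield a linear system in the 5 coefficients.
Solving, the top 2 coefficients vanish, and T(k) = -4k² + k + 2.
Then T(-2) = -16.

-16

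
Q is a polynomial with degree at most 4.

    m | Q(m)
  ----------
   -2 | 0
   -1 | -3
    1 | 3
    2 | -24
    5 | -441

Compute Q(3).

-95

Write Q(m) = am^4 + bm³ + cm² + dm + e; the 5 given values yield a linear system in the 5 coefficients.
Solving, the leading coefficient vanishes, and Q(m) = -3m³ - 4m² + 6m + 4.
Then Q(3) = -95.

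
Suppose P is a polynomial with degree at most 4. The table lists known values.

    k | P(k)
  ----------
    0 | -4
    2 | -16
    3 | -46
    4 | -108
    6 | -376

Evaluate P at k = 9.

Write P(k) = ak^4 + bk³ + ck² + dk + e; the 5 given values yield a linear system in the 5 coefficients.
Solving, the leading coefficient vanishes, and P(k) = -2k³ + 2k² - 2k - 4.
Then P(9) = -1318.

-1318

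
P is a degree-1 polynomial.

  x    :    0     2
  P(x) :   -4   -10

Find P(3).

Write P(x) = ax + b; the 2 given values yield a linear system in the 2 coefficients.
Solving, P(x) = -3x - 4.
Then P(3) = -13.

-13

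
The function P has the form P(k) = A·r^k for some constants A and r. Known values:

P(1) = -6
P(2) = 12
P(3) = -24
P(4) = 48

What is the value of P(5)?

Consecutive ratio: 12/(-6) = -2, and -24/12 = -2, so r = -2.
Then A·(-2)^1 = -6 gives A = 3, and P(k) = 3·(-2)^k.
P(5) = 3·(-2)^5 = -96.

-96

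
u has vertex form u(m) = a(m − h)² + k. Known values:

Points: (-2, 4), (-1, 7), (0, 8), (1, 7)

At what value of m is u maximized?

0

First differences 3, 1, -1; second difference -2 = 2a, so a = -1.
Expanding, the m-coefficient is −2ah = 2h; matching it to the data gives h = 0, and then k = 8.
So u(m) = -1(m + 0)² + 8.
Hence h = 0.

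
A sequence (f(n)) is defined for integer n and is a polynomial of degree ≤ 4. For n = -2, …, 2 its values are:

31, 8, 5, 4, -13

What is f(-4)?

209

First differences: -23, -3, -1, -17. Second differences: 20, 2, -16. Third differences: -18, -18.
Level-3 differences are constant, so f has degree 3.
Fitting a degree-3 polynomial gives f(n) = -3n³ + n² + n + 5.
Then f(-4) = 209.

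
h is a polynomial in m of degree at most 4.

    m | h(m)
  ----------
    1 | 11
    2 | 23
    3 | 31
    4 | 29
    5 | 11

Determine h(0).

First differences: 12, 8, -2, -18. Second differences: -4, -10, -16. Third differences: -6, -6.
Level-3 differences are constant, so h has degree 3.
Fitting a degree-3 polynomial gives h(m) = -m³ + 4m² + 7m + 1.
Then h(0) = 1.

1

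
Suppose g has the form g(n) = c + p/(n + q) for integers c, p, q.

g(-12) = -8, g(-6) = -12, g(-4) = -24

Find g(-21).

-7

(g(n) − c)(n + q) = p for each data point; the three points give a linear system in c and q, then p follows.
Solving: c = -6, q = 3, p = 18, so g(n) = -6 + 18/(n + 3).
Then g(-21) = -6 + 18/(-18) = -7.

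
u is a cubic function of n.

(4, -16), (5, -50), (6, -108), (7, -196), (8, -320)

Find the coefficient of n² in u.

3

First differences: -34, -58, -88, -124. Second differences: -24, -30, -36. Third differences: -6, -6.
Level-3 differences are constant, so u has degree 3.
Fitting a degree-3 polynomial gives u(n) = -n³ + 3n².
The coefficient of n² is 3.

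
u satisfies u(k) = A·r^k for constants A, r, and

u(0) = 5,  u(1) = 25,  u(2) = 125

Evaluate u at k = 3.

Consecutive ratio: 25/5 = 5, and 125/25 = 5, so r = 5.
Then A·5^0 = 5 gives A = 5, and u(k) = 5·5^k.
u(3) = 5·5^3 = 625.

625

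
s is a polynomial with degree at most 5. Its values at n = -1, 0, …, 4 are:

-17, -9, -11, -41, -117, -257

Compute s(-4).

First differences: 8, -2, -30, -76, -140. Second differences: -10, -28, -46, -64. Third differences: -18, -18, -18.
Level-3 differences are constant, so s has degree 3.
Fitting a degree-3 polynomial gives s(n) = -3n³ - 5n² + 6n - 9.
Then s(-4) = 79.

79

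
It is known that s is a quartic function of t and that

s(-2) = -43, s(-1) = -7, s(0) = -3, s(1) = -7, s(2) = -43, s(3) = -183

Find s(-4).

-547

First differences: 36, 4, -4, -36, -140. Second differences: -32, -8, -32, -104. Third differences: 24, -24, -72. Fourth differences: -48, -48.
Level-4 differences are constant, so s has degree 4.
Fitting a degree-4 polynomial gives s(t) = -2t^4 - 2t² - 3.
Then s(-4) = -547.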